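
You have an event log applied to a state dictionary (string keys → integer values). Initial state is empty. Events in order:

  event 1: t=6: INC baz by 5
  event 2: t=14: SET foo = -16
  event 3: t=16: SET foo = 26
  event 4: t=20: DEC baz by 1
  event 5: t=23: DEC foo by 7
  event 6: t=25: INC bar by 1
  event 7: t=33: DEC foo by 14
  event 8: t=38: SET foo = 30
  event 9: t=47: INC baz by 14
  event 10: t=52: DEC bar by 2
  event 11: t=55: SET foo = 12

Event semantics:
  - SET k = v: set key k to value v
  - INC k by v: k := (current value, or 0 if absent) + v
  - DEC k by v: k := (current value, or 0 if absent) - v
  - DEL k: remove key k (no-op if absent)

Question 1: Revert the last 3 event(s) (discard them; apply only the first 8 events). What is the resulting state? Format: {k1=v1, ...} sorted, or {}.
Answer: {bar=1, baz=4, foo=30}

Derivation:
Keep first 8 events (discard last 3):
  after event 1 (t=6: INC baz by 5): {baz=5}
  after event 2 (t=14: SET foo = -16): {baz=5, foo=-16}
  after event 3 (t=16: SET foo = 26): {baz=5, foo=26}
  after event 4 (t=20: DEC baz by 1): {baz=4, foo=26}
  after event 5 (t=23: DEC foo by 7): {baz=4, foo=19}
  after event 6 (t=25: INC bar by 1): {bar=1, baz=4, foo=19}
  after event 7 (t=33: DEC foo by 14): {bar=1, baz=4, foo=5}
  after event 8 (t=38: SET foo = 30): {bar=1, baz=4, foo=30}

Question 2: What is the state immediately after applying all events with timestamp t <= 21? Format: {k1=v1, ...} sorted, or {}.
Apply events with t <= 21 (4 events):
  after event 1 (t=6: INC baz by 5): {baz=5}
  after event 2 (t=14: SET foo = -16): {baz=5, foo=-16}
  after event 3 (t=16: SET foo = 26): {baz=5, foo=26}
  after event 4 (t=20: DEC baz by 1): {baz=4, foo=26}

Answer: {baz=4, foo=26}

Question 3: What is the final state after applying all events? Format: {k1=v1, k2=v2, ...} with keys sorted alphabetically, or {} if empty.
Answer: {bar=-1, baz=18, foo=12}

Derivation:
  after event 1 (t=6: INC baz by 5): {baz=5}
  after event 2 (t=14: SET foo = -16): {baz=5, foo=-16}
  after event 3 (t=16: SET foo = 26): {baz=5, foo=26}
  after event 4 (t=20: DEC baz by 1): {baz=4, foo=26}
  after event 5 (t=23: DEC foo by 7): {baz=4, foo=19}
  after event 6 (t=25: INC bar by 1): {bar=1, baz=4, foo=19}
  after event 7 (t=33: DEC foo by 14): {bar=1, baz=4, foo=5}
  after event 8 (t=38: SET foo = 30): {bar=1, baz=4, foo=30}
  after event 9 (t=47: INC baz by 14): {bar=1, baz=18, foo=30}
  after event 10 (t=52: DEC bar by 2): {bar=-1, baz=18, foo=30}
  after event 11 (t=55: SET foo = 12): {bar=-1, baz=18, foo=12}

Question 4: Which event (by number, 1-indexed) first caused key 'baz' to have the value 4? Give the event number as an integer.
Answer: 4

Derivation:
Looking for first event where baz becomes 4:
  event 1: baz = 5
  event 2: baz = 5
  event 3: baz = 5
  event 4: baz 5 -> 4  <-- first match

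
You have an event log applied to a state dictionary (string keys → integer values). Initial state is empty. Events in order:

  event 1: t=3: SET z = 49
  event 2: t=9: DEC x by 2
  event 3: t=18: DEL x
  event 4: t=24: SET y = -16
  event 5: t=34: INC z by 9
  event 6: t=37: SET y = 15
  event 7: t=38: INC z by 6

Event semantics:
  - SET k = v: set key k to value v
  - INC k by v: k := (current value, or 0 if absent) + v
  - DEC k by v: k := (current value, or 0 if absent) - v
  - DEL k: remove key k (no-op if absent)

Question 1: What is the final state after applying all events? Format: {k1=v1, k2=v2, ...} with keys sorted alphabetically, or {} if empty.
  after event 1 (t=3: SET z = 49): {z=49}
  after event 2 (t=9: DEC x by 2): {x=-2, z=49}
  after event 3 (t=18: DEL x): {z=49}
  after event 4 (t=24: SET y = -16): {y=-16, z=49}
  after event 5 (t=34: INC z by 9): {y=-16, z=58}
  after event 6 (t=37: SET y = 15): {y=15, z=58}
  after event 7 (t=38: INC z by 6): {y=15, z=64}

Answer: {y=15, z=64}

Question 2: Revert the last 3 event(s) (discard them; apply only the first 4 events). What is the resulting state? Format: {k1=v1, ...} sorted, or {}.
Keep first 4 events (discard last 3):
  after event 1 (t=3: SET z = 49): {z=49}
  after event 2 (t=9: DEC x by 2): {x=-2, z=49}
  after event 3 (t=18: DEL x): {z=49}
  after event 4 (t=24: SET y = -16): {y=-16, z=49}

Answer: {y=-16, z=49}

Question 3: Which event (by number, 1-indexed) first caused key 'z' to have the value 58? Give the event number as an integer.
Looking for first event where z becomes 58:
  event 1: z = 49
  event 2: z = 49
  event 3: z = 49
  event 4: z = 49
  event 5: z 49 -> 58  <-- first match

Answer: 5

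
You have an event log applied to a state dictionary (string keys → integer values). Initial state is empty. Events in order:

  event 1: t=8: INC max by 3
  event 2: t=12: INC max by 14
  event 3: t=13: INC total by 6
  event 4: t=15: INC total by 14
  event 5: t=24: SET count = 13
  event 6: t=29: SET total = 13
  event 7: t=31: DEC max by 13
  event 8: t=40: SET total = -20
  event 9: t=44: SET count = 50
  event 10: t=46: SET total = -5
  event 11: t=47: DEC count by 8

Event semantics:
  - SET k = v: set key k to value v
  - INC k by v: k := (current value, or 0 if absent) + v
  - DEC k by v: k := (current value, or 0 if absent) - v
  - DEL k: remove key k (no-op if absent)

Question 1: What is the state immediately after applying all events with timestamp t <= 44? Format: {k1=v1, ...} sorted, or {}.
Answer: {count=50, max=4, total=-20}

Derivation:
Apply events with t <= 44 (9 events):
  after event 1 (t=8: INC max by 3): {max=3}
  after event 2 (t=12: INC max by 14): {max=17}
  after event 3 (t=13: INC total by 6): {max=17, total=6}
  after event 4 (t=15: INC total by 14): {max=17, total=20}
  after event 5 (t=24: SET count = 13): {count=13, max=17, total=20}
  after event 6 (t=29: SET total = 13): {count=13, max=17, total=13}
  after event 7 (t=31: DEC max by 13): {count=13, max=4, total=13}
  after event 8 (t=40: SET total = -20): {count=13, max=4, total=-20}
  after event 9 (t=44: SET count = 50): {count=50, max=4, total=-20}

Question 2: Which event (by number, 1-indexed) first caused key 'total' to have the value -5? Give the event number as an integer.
Answer: 10

Derivation:
Looking for first event where total becomes -5:
  event 3: total = 6
  event 4: total = 20
  event 5: total = 20
  event 6: total = 13
  event 7: total = 13
  event 8: total = -20
  event 9: total = -20
  event 10: total -20 -> -5  <-- first match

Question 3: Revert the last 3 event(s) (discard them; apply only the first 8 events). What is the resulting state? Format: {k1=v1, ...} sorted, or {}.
Answer: {count=13, max=4, total=-20}

Derivation:
Keep first 8 events (discard last 3):
  after event 1 (t=8: INC max by 3): {max=3}
  after event 2 (t=12: INC max by 14): {max=17}
  after event 3 (t=13: INC total by 6): {max=17, total=6}
  after event 4 (t=15: INC total by 14): {max=17, total=20}
  after event 5 (t=24: SET count = 13): {count=13, max=17, total=20}
  after event 6 (t=29: SET total = 13): {count=13, max=17, total=13}
  after event 7 (t=31: DEC max by 13): {count=13, max=4, total=13}
  after event 8 (t=40: SET total = -20): {count=13, max=4, total=-20}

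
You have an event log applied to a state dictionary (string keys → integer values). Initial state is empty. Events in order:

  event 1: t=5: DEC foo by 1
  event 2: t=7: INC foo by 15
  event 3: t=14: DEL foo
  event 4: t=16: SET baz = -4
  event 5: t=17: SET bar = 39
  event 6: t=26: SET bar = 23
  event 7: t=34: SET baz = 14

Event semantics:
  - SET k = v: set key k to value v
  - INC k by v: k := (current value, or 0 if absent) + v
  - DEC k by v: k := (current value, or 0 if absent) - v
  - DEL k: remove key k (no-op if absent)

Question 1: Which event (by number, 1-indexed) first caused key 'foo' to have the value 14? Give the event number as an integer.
Answer: 2

Derivation:
Looking for first event where foo becomes 14:
  event 1: foo = -1
  event 2: foo -1 -> 14  <-- first match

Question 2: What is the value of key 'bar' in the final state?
Track key 'bar' through all 7 events:
  event 1 (t=5: DEC foo by 1): bar unchanged
  event 2 (t=7: INC foo by 15): bar unchanged
  event 3 (t=14: DEL foo): bar unchanged
  event 4 (t=16: SET baz = -4): bar unchanged
  event 5 (t=17: SET bar = 39): bar (absent) -> 39
  event 6 (t=26: SET bar = 23): bar 39 -> 23
  event 7 (t=34: SET baz = 14): bar unchanged
Final: bar = 23

Answer: 23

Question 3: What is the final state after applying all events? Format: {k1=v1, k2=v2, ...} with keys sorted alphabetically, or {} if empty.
  after event 1 (t=5: DEC foo by 1): {foo=-1}
  after event 2 (t=7: INC foo by 15): {foo=14}
  after event 3 (t=14: DEL foo): {}
  after event 4 (t=16: SET baz = -4): {baz=-4}
  after event 5 (t=17: SET bar = 39): {bar=39, baz=-4}
  after event 6 (t=26: SET bar = 23): {bar=23, baz=-4}
  after event 7 (t=34: SET baz = 14): {bar=23, baz=14}

Answer: {bar=23, baz=14}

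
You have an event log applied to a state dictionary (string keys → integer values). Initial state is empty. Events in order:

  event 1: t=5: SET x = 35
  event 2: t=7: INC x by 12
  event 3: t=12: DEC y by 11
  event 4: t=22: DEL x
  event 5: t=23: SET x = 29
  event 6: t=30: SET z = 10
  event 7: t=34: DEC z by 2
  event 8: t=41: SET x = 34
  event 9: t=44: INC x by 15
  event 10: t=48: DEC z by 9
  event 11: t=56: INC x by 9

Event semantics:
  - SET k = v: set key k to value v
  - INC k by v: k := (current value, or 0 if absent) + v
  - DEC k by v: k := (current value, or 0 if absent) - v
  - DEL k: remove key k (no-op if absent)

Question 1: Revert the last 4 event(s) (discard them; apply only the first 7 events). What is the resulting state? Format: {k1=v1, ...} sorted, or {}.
Keep first 7 events (discard last 4):
  after event 1 (t=5: SET x = 35): {x=35}
  after event 2 (t=7: INC x by 12): {x=47}
  after event 3 (t=12: DEC y by 11): {x=47, y=-11}
  after event 4 (t=22: DEL x): {y=-11}
  after event 5 (t=23: SET x = 29): {x=29, y=-11}
  after event 6 (t=30: SET z = 10): {x=29, y=-11, z=10}
  after event 7 (t=34: DEC z by 2): {x=29, y=-11, z=8}

Answer: {x=29, y=-11, z=8}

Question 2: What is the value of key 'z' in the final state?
Track key 'z' through all 11 events:
  event 1 (t=5: SET x = 35): z unchanged
  event 2 (t=7: INC x by 12): z unchanged
  event 3 (t=12: DEC y by 11): z unchanged
  event 4 (t=22: DEL x): z unchanged
  event 5 (t=23: SET x = 29): z unchanged
  event 6 (t=30: SET z = 10): z (absent) -> 10
  event 7 (t=34: DEC z by 2): z 10 -> 8
  event 8 (t=41: SET x = 34): z unchanged
  event 9 (t=44: INC x by 15): z unchanged
  event 10 (t=48: DEC z by 9): z 8 -> -1
  event 11 (t=56: INC x by 9): z unchanged
Final: z = -1

Answer: -1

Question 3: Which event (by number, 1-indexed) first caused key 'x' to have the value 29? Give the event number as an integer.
Answer: 5

Derivation:
Looking for first event where x becomes 29:
  event 1: x = 35
  event 2: x = 47
  event 3: x = 47
  event 4: x = (absent)
  event 5: x (absent) -> 29  <-- first match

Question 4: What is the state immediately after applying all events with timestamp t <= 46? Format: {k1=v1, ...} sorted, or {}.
Answer: {x=49, y=-11, z=8}

Derivation:
Apply events with t <= 46 (9 events):
  after event 1 (t=5: SET x = 35): {x=35}
  after event 2 (t=7: INC x by 12): {x=47}
  after event 3 (t=12: DEC y by 11): {x=47, y=-11}
  after event 4 (t=22: DEL x): {y=-11}
  after event 5 (t=23: SET x = 29): {x=29, y=-11}
  after event 6 (t=30: SET z = 10): {x=29, y=-11, z=10}
  after event 7 (t=34: DEC z by 2): {x=29, y=-11, z=8}
  after event 8 (t=41: SET x = 34): {x=34, y=-11, z=8}
  after event 9 (t=44: INC x by 15): {x=49, y=-11, z=8}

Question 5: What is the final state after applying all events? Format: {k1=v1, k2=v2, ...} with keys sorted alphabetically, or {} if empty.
  after event 1 (t=5: SET x = 35): {x=35}
  after event 2 (t=7: INC x by 12): {x=47}
  after event 3 (t=12: DEC y by 11): {x=47, y=-11}
  after event 4 (t=22: DEL x): {y=-11}
  after event 5 (t=23: SET x = 29): {x=29, y=-11}
  after event 6 (t=30: SET z = 10): {x=29, y=-11, z=10}
  after event 7 (t=34: DEC z by 2): {x=29, y=-11, z=8}
  after event 8 (t=41: SET x = 34): {x=34, y=-11, z=8}
  after event 9 (t=44: INC x by 15): {x=49, y=-11, z=8}
  after event 10 (t=48: DEC z by 9): {x=49, y=-11, z=-1}
  after event 11 (t=56: INC x by 9): {x=58, y=-11, z=-1}

Answer: {x=58, y=-11, z=-1}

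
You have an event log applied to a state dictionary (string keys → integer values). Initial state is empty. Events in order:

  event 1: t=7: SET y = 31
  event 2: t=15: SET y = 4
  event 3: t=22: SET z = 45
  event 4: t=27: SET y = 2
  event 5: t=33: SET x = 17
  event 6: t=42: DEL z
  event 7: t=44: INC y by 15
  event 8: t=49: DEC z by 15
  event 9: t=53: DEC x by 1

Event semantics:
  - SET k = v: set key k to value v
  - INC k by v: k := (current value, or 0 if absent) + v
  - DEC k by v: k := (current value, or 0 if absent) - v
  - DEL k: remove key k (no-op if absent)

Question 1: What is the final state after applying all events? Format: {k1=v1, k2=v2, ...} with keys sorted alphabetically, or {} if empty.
Answer: {x=16, y=17, z=-15}

Derivation:
  after event 1 (t=7: SET y = 31): {y=31}
  after event 2 (t=15: SET y = 4): {y=4}
  after event 3 (t=22: SET z = 45): {y=4, z=45}
  after event 4 (t=27: SET y = 2): {y=2, z=45}
  after event 5 (t=33: SET x = 17): {x=17, y=2, z=45}
  after event 6 (t=42: DEL z): {x=17, y=2}
  after event 7 (t=44: INC y by 15): {x=17, y=17}
  after event 8 (t=49: DEC z by 15): {x=17, y=17, z=-15}
  after event 9 (t=53: DEC x by 1): {x=16, y=17, z=-15}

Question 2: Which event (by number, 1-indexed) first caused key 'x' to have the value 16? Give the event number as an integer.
Answer: 9

Derivation:
Looking for first event where x becomes 16:
  event 5: x = 17
  event 6: x = 17
  event 7: x = 17
  event 8: x = 17
  event 9: x 17 -> 16  <-- first match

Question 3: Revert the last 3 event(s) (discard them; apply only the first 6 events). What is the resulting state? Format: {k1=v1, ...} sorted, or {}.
Answer: {x=17, y=2}

Derivation:
Keep first 6 events (discard last 3):
  after event 1 (t=7: SET y = 31): {y=31}
  after event 2 (t=15: SET y = 4): {y=4}
  after event 3 (t=22: SET z = 45): {y=4, z=45}
  after event 4 (t=27: SET y = 2): {y=2, z=45}
  after event 5 (t=33: SET x = 17): {x=17, y=2, z=45}
  after event 6 (t=42: DEL z): {x=17, y=2}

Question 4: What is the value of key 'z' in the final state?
Answer: -15

Derivation:
Track key 'z' through all 9 events:
  event 1 (t=7: SET y = 31): z unchanged
  event 2 (t=15: SET y = 4): z unchanged
  event 3 (t=22: SET z = 45): z (absent) -> 45
  event 4 (t=27: SET y = 2): z unchanged
  event 5 (t=33: SET x = 17): z unchanged
  event 6 (t=42: DEL z): z 45 -> (absent)
  event 7 (t=44: INC y by 15): z unchanged
  event 8 (t=49: DEC z by 15): z (absent) -> -15
  event 9 (t=53: DEC x by 1): z unchanged
Final: z = -15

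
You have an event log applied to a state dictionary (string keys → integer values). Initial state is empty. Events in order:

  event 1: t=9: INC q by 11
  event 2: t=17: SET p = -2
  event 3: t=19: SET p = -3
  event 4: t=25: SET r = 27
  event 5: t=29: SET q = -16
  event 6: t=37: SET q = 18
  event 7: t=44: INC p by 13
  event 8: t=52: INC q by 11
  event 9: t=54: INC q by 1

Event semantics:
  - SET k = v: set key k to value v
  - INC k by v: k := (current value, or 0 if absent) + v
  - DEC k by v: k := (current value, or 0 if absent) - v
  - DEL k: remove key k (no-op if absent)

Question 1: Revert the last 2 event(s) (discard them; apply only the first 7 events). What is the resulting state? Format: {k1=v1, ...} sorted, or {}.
Keep first 7 events (discard last 2):
  after event 1 (t=9: INC q by 11): {q=11}
  after event 2 (t=17: SET p = -2): {p=-2, q=11}
  after event 3 (t=19: SET p = -3): {p=-3, q=11}
  after event 4 (t=25: SET r = 27): {p=-3, q=11, r=27}
  after event 5 (t=29: SET q = -16): {p=-3, q=-16, r=27}
  after event 6 (t=37: SET q = 18): {p=-3, q=18, r=27}
  after event 7 (t=44: INC p by 13): {p=10, q=18, r=27}

Answer: {p=10, q=18, r=27}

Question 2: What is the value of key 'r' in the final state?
Track key 'r' through all 9 events:
  event 1 (t=9: INC q by 11): r unchanged
  event 2 (t=17: SET p = -2): r unchanged
  event 3 (t=19: SET p = -3): r unchanged
  event 4 (t=25: SET r = 27): r (absent) -> 27
  event 5 (t=29: SET q = -16): r unchanged
  event 6 (t=37: SET q = 18): r unchanged
  event 7 (t=44: INC p by 13): r unchanged
  event 8 (t=52: INC q by 11): r unchanged
  event 9 (t=54: INC q by 1): r unchanged
Final: r = 27

Answer: 27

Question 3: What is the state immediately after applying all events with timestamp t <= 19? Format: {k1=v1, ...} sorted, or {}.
Answer: {p=-3, q=11}

Derivation:
Apply events with t <= 19 (3 events):
  after event 1 (t=9: INC q by 11): {q=11}
  after event 2 (t=17: SET p = -2): {p=-2, q=11}
  after event 3 (t=19: SET p = -3): {p=-3, q=11}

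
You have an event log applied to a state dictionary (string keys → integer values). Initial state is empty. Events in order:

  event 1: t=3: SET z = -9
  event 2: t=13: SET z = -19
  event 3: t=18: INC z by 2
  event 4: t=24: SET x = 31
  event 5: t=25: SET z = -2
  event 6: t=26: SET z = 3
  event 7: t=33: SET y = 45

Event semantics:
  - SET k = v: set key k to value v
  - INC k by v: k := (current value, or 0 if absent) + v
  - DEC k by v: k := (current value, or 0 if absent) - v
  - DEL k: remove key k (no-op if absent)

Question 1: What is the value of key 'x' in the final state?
Answer: 31

Derivation:
Track key 'x' through all 7 events:
  event 1 (t=3: SET z = -9): x unchanged
  event 2 (t=13: SET z = -19): x unchanged
  event 3 (t=18: INC z by 2): x unchanged
  event 4 (t=24: SET x = 31): x (absent) -> 31
  event 5 (t=25: SET z = -2): x unchanged
  event 6 (t=26: SET z = 3): x unchanged
  event 7 (t=33: SET y = 45): x unchanged
Final: x = 31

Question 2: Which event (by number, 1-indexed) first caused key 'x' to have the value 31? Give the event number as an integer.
Answer: 4

Derivation:
Looking for first event where x becomes 31:
  event 4: x (absent) -> 31  <-- first match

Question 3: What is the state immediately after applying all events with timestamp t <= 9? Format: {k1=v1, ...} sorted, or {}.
Apply events with t <= 9 (1 events):
  after event 1 (t=3: SET z = -9): {z=-9}

Answer: {z=-9}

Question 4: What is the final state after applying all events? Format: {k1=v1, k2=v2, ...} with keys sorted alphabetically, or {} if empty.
  after event 1 (t=3: SET z = -9): {z=-9}
  after event 2 (t=13: SET z = -19): {z=-19}
  after event 3 (t=18: INC z by 2): {z=-17}
  after event 4 (t=24: SET x = 31): {x=31, z=-17}
  after event 5 (t=25: SET z = -2): {x=31, z=-2}
  after event 6 (t=26: SET z = 3): {x=31, z=3}
  after event 7 (t=33: SET y = 45): {x=31, y=45, z=3}

Answer: {x=31, y=45, z=3}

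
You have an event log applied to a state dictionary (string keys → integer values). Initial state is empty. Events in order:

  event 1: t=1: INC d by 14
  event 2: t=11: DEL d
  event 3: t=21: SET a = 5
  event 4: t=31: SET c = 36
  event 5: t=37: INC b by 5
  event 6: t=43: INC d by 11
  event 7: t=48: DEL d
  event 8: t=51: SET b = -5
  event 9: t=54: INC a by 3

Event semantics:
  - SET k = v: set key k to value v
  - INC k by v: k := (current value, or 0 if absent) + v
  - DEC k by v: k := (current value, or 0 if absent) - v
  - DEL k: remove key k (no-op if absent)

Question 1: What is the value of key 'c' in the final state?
Answer: 36

Derivation:
Track key 'c' through all 9 events:
  event 1 (t=1: INC d by 14): c unchanged
  event 2 (t=11: DEL d): c unchanged
  event 3 (t=21: SET a = 5): c unchanged
  event 4 (t=31: SET c = 36): c (absent) -> 36
  event 5 (t=37: INC b by 5): c unchanged
  event 6 (t=43: INC d by 11): c unchanged
  event 7 (t=48: DEL d): c unchanged
  event 8 (t=51: SET b = -5): c unchanged
  event 9 (t=54: INC a by 3): c unchanged
Final: c = 36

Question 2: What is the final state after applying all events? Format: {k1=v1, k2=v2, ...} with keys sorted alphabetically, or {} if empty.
  after event 1 (t=1: INC d by 14): {d=14}
  after event 2 (t=11: DEL d): {}
  after event 3 (t=21: SET a = 5): {a=5}
  after event 4 (t=31: SET c = 36): {a=5, c=36}
  after event 5 (t=37: INC b by 5): {a=5, b=5, c=36}
  after event 6 (t=43: INC d by 11): {a=5, b=5, c=36, d=11}
  after event 7 (t=48: DEL d): {a=5, b=5, c=36}
  after event 8 (t=51: SET b = -5): {a=5, b=-5, c=36}
  after event 9 (t=54: INC a by 3): {a=8, b=-5, c=36}

Answer: {a=8, b=-5, c=36}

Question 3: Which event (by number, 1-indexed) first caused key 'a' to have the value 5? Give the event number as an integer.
Looking for first event where a becomes 5:
  event 3: a (absent) -> 5  <-- first match

Answer: 3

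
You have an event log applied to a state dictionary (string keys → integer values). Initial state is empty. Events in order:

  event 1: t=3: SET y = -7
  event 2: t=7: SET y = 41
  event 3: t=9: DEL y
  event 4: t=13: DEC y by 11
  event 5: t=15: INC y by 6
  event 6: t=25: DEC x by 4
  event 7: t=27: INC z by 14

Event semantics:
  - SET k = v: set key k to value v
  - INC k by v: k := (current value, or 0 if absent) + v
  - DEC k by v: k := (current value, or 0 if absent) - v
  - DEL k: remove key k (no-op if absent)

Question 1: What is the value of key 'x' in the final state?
Track key 'x' through all 7 events:
  event 1 (t=3: SET y = -7): x unchanged
  event 2 (t=7: SET y = 41): x unchanged
  event 3 (t=9: DEL y): x unchanged
  event 4 (t=13: DEC y by 11): x unchanged
  event 5 (t=15: INC y by 6): x unchanged
  event 6 (t=25: DEC x by 4): x (absent) -> -4
  event 7 (t=27: INC z by 14): x unchanged
Final: x = -4

Answer: -4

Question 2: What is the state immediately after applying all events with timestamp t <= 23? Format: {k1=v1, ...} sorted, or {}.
Answer: {y=-5}

Derivation:
Apply events with t <= 23 (5 events):
  after event 1 (t=3: SET y = -7): {y=-7}
  after event 2 (t=7: SET y = 41): {y=41}
  after event 3 (t=9: DEL y): {}
  after event 4 (t=13: DEC y by 11): {y=-11}
  after event 5 (t=15: INC y by 6): {y=-5}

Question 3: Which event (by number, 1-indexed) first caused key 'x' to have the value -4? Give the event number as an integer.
Answer: 6

Derivation:
Looking for first event where x becomes -4:
  event 6: x (absent) -> -4  <-- first match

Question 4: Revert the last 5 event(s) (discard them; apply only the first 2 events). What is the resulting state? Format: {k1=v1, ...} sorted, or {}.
Answer: {y=41}

Derivation:
Keep first 2 events (discard last 5):
  after event 1 (t=3: SET y = -7): {y=-7}
  after event 2 (t=7: SET y = 41): {y=41}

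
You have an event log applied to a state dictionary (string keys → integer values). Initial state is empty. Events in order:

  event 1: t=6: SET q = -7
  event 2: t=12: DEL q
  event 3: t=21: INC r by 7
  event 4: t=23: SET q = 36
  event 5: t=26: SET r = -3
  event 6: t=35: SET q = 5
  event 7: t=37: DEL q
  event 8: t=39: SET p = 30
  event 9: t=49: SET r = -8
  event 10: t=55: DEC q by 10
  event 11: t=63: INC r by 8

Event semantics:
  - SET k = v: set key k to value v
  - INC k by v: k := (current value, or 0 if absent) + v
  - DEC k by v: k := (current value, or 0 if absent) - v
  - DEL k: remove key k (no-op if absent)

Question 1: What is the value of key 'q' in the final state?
Answer: -10

Derivation:
Track key 'q' through all 11 events:
  event 1 (t=6: SET q = -7): q (absent) -> -7
  event 2 (t=12: DEL q): q -7 -> (absent)
  event 3 (t=21: INC r by 7): q unchanged
  event 4 (t=23: SET q = 36): q (absent) -> 36
  event 5 (t=26: SET r = -3): q unchanged
  event 6 (t=35: SET q = 5): q 36 -> 5
  event 7 (t=37: DEL q): q 5 -> (absent)
  event 8 (t=39: SET p = 30): q unchanged
  event 9 (t=49: SET r = -8): q unchanged
  event 10 (t=55: DEC q by 10): q (absent) -> -10
  event 11 (t=63: INC r by 8): q unchanged
Final: q = -10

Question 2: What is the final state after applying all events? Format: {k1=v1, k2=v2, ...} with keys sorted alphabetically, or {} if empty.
Answer: {p=30, q=-10, r=0}

Derivation:
  after event 1 (t=6: SET q = -7): {q=-7}
  after event 2 (t=12: DEL q): {}
  after event 3 (t=21: INC r by 7): {r=7}
  after event 4 (t=23: SET q = 36): {q=36, r=7}
  after event 5 (t=26: SET r = -3): {q=36, r=-3}
  after event 6 (t=35: SET q = 5): {q=5, r=-3}
  after event 7 (t=37: DEL q): {r=-3}
  after event 8 (t=39: SET p = 30): {p=30, r=-3}
  after event 9 (t=49: SET r = -8): {p=30, r=-8}
  after event 10 (t=55: DEC q by 10): {p=30, q=-10, r=-8}
  after event 11 (t=63: INC r by 8): {p=30, q=-10, r=0}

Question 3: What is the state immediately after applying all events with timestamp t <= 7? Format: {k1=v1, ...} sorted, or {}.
Answer: {q=-7}

Derivation:
Apply events with t <= 7 (1 events):
  after event 1 (t=6: SET q = -7): {q=-7}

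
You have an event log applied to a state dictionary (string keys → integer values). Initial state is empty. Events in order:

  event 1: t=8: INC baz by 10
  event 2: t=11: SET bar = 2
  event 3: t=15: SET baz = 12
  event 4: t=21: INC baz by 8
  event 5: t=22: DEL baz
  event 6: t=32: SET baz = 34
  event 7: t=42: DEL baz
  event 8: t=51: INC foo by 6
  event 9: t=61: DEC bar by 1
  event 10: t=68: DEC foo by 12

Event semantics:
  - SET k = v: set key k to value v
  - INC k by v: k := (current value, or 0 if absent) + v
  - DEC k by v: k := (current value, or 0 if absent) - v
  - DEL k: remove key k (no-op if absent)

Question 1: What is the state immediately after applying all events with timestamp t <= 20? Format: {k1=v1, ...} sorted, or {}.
Apply events with t <= 20 (3 events):
  after event 1 (t=8: INC baz by 10): {baz=10}
  after event 2 (t=11: SET bar = 2): {bar=2, baz=10}
  after event 3 (t=15: SET baz = 12): {bar=2, baz=12}

Answer: {bar=2, baz=12}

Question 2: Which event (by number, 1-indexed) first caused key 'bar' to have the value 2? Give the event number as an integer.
Looking for first event where bar becomes 2:
  event 2: bar (absent) -> 2  <-- first match

Answer: 2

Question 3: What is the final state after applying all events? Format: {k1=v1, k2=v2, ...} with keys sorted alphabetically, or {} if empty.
  after event 1 (t=8: INC baz by 10): {baz=10}
  after event 2 (t=11: SET bar = 2): {bar=2, baz=10}
  after event 3 (t=15: SET baz = 12): {bar=2, baz=12}
  after event 4 (t=21: INC baz by 8): {bar=2, baz=20}
  after event 5 (t=22: DEL baz): {bar=2}
  after event 6 (t=32: SET baz = 34): {bar=2, baz=34}
  after event 7 (t=42: DEL baz): {bar=2}
  after event 8 (t=51: INC foo by 6): {bar=2, foo=6}
  after event 9 (t=61: DEC bar by 1): {bar=1, foo=6}
  after event 10 (t=68: DEC foo by 12): {bar=1, foo=-6}

Answer: {bar=1, foo=-6}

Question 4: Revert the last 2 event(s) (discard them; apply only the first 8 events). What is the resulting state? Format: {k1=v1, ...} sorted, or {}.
Keep first 8 events (discard last 2):
  after event 1 (t=8: INC baz by 10): {baz=10}
  after event 2 (t=11: SET bar = 2): {bar=2, baz=10}
  after event 3 (t=15: SET baz = 12): {bar=2, baz=12}
  after event 4 (t=21: INC baz by 8): {bar=2, baz=20}
  after event 5 (t=22: DEL baz): {bar=2}
  after event 6 (t=32: SET baz = 34): {bar=2, baz=34}
  after event 7 (t=42: DEL baz): {bar=2}
  after event 8 (t=51: INC foo by 6): {bar=2, foo=6}

Answer: {bar=2, foo=6}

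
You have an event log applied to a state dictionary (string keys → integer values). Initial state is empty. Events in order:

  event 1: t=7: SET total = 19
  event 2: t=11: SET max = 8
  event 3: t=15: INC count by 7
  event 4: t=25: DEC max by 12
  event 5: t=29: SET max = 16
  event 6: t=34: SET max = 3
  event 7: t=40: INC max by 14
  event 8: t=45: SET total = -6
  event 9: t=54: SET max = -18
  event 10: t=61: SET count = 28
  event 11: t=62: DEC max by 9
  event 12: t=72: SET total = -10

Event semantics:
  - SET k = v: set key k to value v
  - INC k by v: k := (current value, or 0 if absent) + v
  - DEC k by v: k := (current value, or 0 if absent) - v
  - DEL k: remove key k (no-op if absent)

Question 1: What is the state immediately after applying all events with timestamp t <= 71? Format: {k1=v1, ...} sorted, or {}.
Answer: {count=28, max=-27, total=-6}

Derivation:
Apply events with t <= 71 (11 events):
  after event 1 (t=7: SET total = 19): {total=19}
  after event 2 (t=11: SET max = 8): {max=8, total=19}
  after event 3 (t=15: INC count by 7): {count=7, max=8, total=19}
  after event 4 (t=25: DEC max by 12): {count=7, max=-4, total=19}
  after event 5 (t=29: SET max = 16): {count=7, max=16, total=19}
  after event 6 (t=34: SET max = 3): {count=7, max=3, total=19}
  after event 7 (t=40: INC max by 14): {count=7, max=17, total=19}
  after event 8 (t=45: SET total = -6): {count=7, max=17, total=-6}
  after event 9 (t=54: SET max = -18): {count=7, max=-18, total=-6}
  after event 10 (t=61: SET count = 28): {count=28, max=-18, total=-6}
  after event 11 (t=62: DEC max by 9): {count=28, max=-27, total=-6}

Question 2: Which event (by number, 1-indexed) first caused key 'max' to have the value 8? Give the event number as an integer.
Answer: 2

Derivation:
Looking for first event where max becomes 8:
  event 2: max (absent) -> 8  <-- first match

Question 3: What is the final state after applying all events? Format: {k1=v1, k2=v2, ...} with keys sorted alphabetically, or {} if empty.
  after event 1 (t=7: SET total = 19): {total=19}
  after event 2 (t=11: SET max = 8): {max=8, total=19}
  after event 3 (t=15: INC count by 7): {count=7, max=8, total=19}
  after event 4 (t=25: DEC max by 12): {count=7, max=-4, total=19}
  after event 5 (t=29: SET max = 16): {count=7, max=16, total=19}
  after event 6 (t=34: SET max = 3): {count=7, max=3, total=19}
  after event 7 (t=40: INC max by 14): {count=7, max=17, total=19}
  after event 8 (t=45: SET total = -6): {count=7, max=17, total=-6}
  after event 9 (t=54: SET max = -18): {count=7, max=-18, total=-6}
  after event 10 (t=61: SET count = 28): {count=28, max=-18, total=-6}
  after event 11 (t=62: DEC max by 9): {count=28, max=-27, total=-6}
  after event 12 (t=72: SET total = -10): {count=28, max=-27, total=-10}

Answer: {count=28, max=-27, total=-10}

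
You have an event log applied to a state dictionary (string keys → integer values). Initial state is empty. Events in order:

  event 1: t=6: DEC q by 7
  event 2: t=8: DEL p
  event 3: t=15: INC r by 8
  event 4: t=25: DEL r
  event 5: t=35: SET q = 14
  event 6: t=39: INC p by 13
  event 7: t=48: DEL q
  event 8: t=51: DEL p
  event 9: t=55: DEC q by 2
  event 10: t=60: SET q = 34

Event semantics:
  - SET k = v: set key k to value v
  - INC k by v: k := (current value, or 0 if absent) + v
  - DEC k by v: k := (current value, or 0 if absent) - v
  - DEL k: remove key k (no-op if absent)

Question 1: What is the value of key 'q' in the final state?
Track key 'q' through all 10 events:
  event 1 (t=6: DEC q by 7): q (absent) -> -7
  event 2 (t=8: DEL p): q unchanged
  event 3 (t=15: INC r by 8): q unchanged
  event 4 (t=25: DEL r): q unchanged
  event 5 (t=35: SET q = 14): q -7 -> 14
  event 6 (t=39: INC p by 13): q unchanged
  event 7 (t=48: DEL q): q 14 -> (absent)
  event 8 (t=51: DEL p): q unchanged
  event 9 (t=55: DEC q by 2): q (absent) -> -2
  event 10 (t=60: SET q = 34): q -2 -> 34
Final: q = 34

Answer: 34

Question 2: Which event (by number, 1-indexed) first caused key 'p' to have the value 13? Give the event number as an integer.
Looking for first event where p becomes 13:
  event 6: p (absent) -> 13  <-- first match

Answer: 6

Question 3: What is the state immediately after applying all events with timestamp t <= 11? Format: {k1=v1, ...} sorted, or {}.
Apply events with t <= 11 (2 events):
  after event 1 (t=6: DEC q by 7): {q=-7}
  after event 2 (t=8: DEL p): {q=-7}

Answer: {q=-7}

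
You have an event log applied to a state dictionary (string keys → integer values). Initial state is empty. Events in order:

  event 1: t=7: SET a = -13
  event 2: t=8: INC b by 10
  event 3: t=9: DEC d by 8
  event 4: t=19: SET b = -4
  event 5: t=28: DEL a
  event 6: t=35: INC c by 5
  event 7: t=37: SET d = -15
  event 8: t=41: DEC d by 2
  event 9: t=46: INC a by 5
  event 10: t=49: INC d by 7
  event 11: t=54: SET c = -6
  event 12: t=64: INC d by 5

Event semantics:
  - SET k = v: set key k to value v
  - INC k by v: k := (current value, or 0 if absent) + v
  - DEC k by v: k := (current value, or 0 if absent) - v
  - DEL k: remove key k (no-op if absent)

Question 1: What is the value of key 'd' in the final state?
Answer: -5

Derivation:
Track key 'd' through all 12 events:
  event 1 (t=7: SET a = -13): d unchanged
  event 2 (t=8: INC b by 10): d unchanged
  event 3 (t=9: DEC d by 8): d (absent) -> -8
  event 4 (t=19: SET b = -4): d unchanged
  event 5 (t=28: DEL a): d unchanged
  event 6 (t=35: INC c by 5): d unchanged
  event 7 (t=37: SET d = -15): d -8 -> -15
  event 8 (t=41: DEC d by 2): d -15 -> -17
  event 9 (t=46: INC a by 5): d unchanged
  event 10 (t=49: INC d by 7): d -17 -> -10
  event 11 (t=54: SET c = -6): d unchanged
  event 12 (t=64: INC d by 5): d -10 -> -5
Final: d = -5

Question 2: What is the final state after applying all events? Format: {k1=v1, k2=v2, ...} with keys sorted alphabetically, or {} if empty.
Answer: {a=5, b=-4, c=-6, d=-5}

Derivation:
  after event 1 (t=7: SET a = -13): {a=-13}
  after event 2 (t=8: INC b by 10): {a=-13, b=10}
  after event 3 (t=9: DEC d by 8): {a=-13, b=10, d=-8}
  after event 4 (t=19: SET b = -4): {a=-13, b=-4, d=-8}
  after event 5 (t=28: DEL a): {b=-4, d=-8}
  after event 6 (t=35: INC c by 5): {b=-4, c=5, d=-8}
  after event 7 (t=37: SET d = -15): {b=-4, c=5, d=-15}
  after event 8 (t=41: DEC d by 2): {b=-4, c=5, d=-17}
  after event 9 (t=46: INC a by 5): {a=5, b=-4, c=5, d=-17}
  after event 10 (t=49: INC d by 7): {a=5, b=-4, c=5, d=-10}
  after event 11 (t=54: SET c = -6): {a=5, b=-4, c=-6, d=-10}
  after event 12 (t=64: INC d by 5): {a=5, b=-4, c=-6, d=-5}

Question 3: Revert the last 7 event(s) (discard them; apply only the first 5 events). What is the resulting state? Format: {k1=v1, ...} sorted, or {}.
Answer: {b=-4, d=-8}

Derivation:
Keep first 5 events (discard last 7):
  after event 1 (t=7: SET a = -13): {a=-13}
  after event 2 (t=8: INC b by 10): {a=-13, b=10}
  after event 3 (t=9: DEC d by 8): {a=-13, b=10, d=-8}
  after event 4 (t=19: SET b = -4): {a=-13, b=-4, d=-8}
  after event 5 (t=28: DEL a): {b=-4, d=-8}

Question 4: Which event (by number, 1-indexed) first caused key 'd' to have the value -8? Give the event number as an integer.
Looking for first event where d becomes -8:
  event 3: d (absent) -> -8  <-- first match

Answer: 3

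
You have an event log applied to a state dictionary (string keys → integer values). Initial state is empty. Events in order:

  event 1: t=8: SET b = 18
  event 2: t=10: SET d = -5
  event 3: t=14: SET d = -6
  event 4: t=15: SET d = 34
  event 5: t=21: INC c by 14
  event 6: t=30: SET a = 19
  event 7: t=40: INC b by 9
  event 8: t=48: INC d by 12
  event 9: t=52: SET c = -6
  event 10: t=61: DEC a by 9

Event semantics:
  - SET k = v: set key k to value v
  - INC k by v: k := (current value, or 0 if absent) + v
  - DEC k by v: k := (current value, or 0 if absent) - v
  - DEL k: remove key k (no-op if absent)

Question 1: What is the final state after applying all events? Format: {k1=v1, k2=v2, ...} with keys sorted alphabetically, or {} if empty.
  after event 1 (t=8: SET b = 18): {b=18}
  after event 2 (t=10: SET d = -5): {b=18, d=-5}
  after event 3 (t=14: SET d = -6): {b=18, d=-6}
  after event 4 (t=15: SET d = 34): {b=18, d=34}
  after event 5 (t=21: INC c by 14): {b=18, c=14, d=34}
  after event 6 (t=30: SET a = 19): {a=19, b=18, c=14, d=34}
  after event 7 (t=40: INC b by 9): {a=19, b=27, c=14, d=34}
  after event 8 (t=48: INC d by 12): {a=19, b=27, c=14, d=46}
  after event 9 (t=52: SET c = -6): {a=19, b=27, c=-6, d=46}
  after event 10 (t=61: DEC a by 9): {a=10, b=27, c=-6, d=46}

Answer: {a=10, b=27, c=-6, d=46}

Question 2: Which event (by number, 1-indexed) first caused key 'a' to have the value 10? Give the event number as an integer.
Answer: 10

Derivation:
Looking for first event where a becomes 10:
  event 6: a = 19
  event 7: a = 19
  event 8: a = 19
  event 9: a = 19
  event 10: a 19 -> 10  <-- first match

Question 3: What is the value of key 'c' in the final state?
Answer: -6

Derivation:
Track key 'c' through all 10 events:
  event 1 (t=8: SET b = 18): c unchanged
  event 2 (t=10: SET d = -5): c unchanged
  event 3 (t=14: SET d = -6): c unchanged
  event 4 (t=15: SET d = 34): c unchanged
  event 5 (t=21: INC c by 14): c (absent) -> 14
  event 6 (t=30: SET a = 19): c unchanged
  event 7 (t=40: INC b by 9): c unchanged
  event 8 (t=48: INC d by 12): c unchanged
  event 9 (t=52: SET c = -6): c 14 -> -6
  event 10 (t=61: DEC a by 9): c unchanged
Final: c = -6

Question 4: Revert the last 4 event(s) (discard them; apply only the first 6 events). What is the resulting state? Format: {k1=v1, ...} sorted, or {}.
Keep first 6 events (discard last 4):
  after event 1 (t=8: SET b = 18): {b=18}
  after event 2 (t=10: SET d = -5): {b=18, d=-5}
  after event 3 (t=14: SET d = -6): {b=18, d=-6}
  after event 4 (t=15: SET d = 34): {b=18, d=34}
  after event 5 (t=21: INC c by 14): {b=18, c=14, d=34}
  after event 6 (t=30: SET a = 19): {a=19, b=18, c=14, d=34}

Answer: {a=19, b=18, c=14, d=34}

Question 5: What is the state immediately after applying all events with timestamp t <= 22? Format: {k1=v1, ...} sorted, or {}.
Answer: {b=18, c=14, d=34}

Derivation:
Apply events with t <= 22 (5 events):
  after event 1 (t=8: SET b = 18): {b=18}
  after event 2 (t=10: SET d = -5): {b=18, d=-5}
  after event 3 (t=14: SET d = -6): {b=18, d=-6}
  after event 4 (t=15: SET d = 34): {b=18, d=34}
  after event 5 (t=21: INC c by 14): {b=18, c=14, d=34}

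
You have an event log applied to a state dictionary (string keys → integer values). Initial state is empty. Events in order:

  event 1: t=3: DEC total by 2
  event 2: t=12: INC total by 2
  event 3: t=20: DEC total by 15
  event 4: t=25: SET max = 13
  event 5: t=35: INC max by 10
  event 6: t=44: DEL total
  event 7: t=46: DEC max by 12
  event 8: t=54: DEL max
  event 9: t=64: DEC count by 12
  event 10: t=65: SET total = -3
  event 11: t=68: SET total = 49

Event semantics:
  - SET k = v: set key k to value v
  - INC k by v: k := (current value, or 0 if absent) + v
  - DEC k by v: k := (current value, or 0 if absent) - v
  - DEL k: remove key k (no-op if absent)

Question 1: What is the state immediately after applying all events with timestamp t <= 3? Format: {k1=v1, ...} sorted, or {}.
Apply events with t <= 3 (1 events):
  after event 1 (t=3: DEC total by 2): {total=-2}

Answer: {total=-2}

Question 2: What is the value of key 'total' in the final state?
Answer: 49

Derivation:
Track key 'total' through all 11 events:
  event 1 (t=3: DEC total by 2): total (absent) -> -2
  event 2 (t=12: INC total by 2): total -2 -> 0
  event 3 (t=20: DEC total by 15): total 0 -> -15
  event 4 (t=25: SET max = 13): total unchanged
  event 5 (t=35: INC max by 10): total unchanged
  event 6 (t=44: DEL total): total -15 -> (absent)
  event 7 (t=46: DEC max by 12): total unchanged
  event 8 (t=54: DEL max): total unchanged
  event 9 (t=64: DEC count by 12): total unchanged
  event 10 (t=65: SET total = -3): total (absent) -> -3
  event 11 (t=68: SET total = 49): total -3 -> 49
Final: total = 49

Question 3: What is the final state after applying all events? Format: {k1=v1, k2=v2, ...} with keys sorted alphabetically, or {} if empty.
Answer: {count=-12, total=49}

Derivation:
  after event 1 (t=3: DEC total by 2): {total=-2}
  after event 2 (t=12: INC total by 2): {total=0}
  after event 3 (t=20: DEC total by 15): {total=-15}
  after event 4 (t=25: SET max = 13): {max=13, total=-15}
  after event 5 (t=35: INC max by 10): {max=23, total=-15}
  after event 6 (t=44: DEL total): {max=23}
  after event 7 (t=46: DEC max by 12): {max=11}
  after event 8 (t=54: DEL max): {}
  after event 9 (t=64: DEC count by 12): {count=-12}
  after event 10 (t=65: SET total = -3): {count=-12, total=-3}
  after event 11 (t=68: SET total = 49): {count=-12, total=49}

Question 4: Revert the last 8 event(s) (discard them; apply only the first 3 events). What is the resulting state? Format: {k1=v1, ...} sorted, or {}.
Keep first 3 events (discard last 8):
  after event 1 (t=3: DEC total by 2): {total=-2}
  after event 2 (t=12: INC total by 2): {total=0}
  after event 3 (t=20: DEC total by 15): {total=-15}

Answer: {total=-15}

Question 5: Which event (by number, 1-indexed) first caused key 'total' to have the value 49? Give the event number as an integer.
Answer: 11

Derivation:
Looking for first event where total becomes 49:
  event 1: total = -2
  event 2: total = 0
  event 3: total = -15
  event 4: total = -15
  event 5: total = -15
  event 6: total = (absent)
  event 10: total = -3
  event 11: total -3 -> 49  <-- first match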